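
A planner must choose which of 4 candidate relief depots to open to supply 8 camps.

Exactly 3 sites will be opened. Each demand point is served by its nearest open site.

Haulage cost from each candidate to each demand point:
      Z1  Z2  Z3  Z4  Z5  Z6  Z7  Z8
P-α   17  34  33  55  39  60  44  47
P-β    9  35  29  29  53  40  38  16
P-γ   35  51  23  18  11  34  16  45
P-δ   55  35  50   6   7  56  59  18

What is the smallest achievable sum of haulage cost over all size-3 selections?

Open {P-β, P-γ, P-δ}.
  Z1→P-β 9, Z2→P-β 35, Z3→P-γ 23, Z4→P-δ 6, Z5→P-δ 7, Z6→P-γ 34, Z7→P-γ 16, Z8→P-β 16  ⇒ total 146.
Compare {P-α, P-γ, P-δ}: total 155.
Compare {P-α, P-β, P-γ}: total 161.
No size-3 selection does better; minimum is 146.

146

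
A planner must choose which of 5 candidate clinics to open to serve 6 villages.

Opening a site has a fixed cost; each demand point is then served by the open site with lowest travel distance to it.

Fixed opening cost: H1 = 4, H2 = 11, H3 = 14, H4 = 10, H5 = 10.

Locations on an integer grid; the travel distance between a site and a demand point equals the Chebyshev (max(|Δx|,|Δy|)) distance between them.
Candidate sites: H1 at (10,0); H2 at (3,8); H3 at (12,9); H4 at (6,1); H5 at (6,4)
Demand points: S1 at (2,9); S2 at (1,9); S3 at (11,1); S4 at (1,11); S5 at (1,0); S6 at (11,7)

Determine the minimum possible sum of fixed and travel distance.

37

Open {H1, H2}: assign each demand point to its cheapest open site.
  S1→H2 1, S2→H2 2, S3→H1 1, S4→H2 3, S5→H2 8, S6→H1 7
  travel distance 22, fixed 15 → total 37.
Compare {H2}: travel distance 30 + fixed 11 = 41.
Compare {H5}: travel distance 32 + fixed 10 = 42.
Compare {H1, H5}: travel distance 28 + fixed 14 = 42.
All other subsets cost ≥ 41. Minimum total cost: 37.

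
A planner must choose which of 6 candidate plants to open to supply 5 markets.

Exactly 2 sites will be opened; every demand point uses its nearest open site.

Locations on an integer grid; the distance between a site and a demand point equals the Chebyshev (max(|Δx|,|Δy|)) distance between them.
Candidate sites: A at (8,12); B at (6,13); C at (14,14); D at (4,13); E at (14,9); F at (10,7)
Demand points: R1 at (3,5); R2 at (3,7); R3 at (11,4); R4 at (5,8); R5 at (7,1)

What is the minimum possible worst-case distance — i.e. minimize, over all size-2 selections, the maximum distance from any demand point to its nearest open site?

Open {A, F}.
  Farthest demand point is R1 at distance 7 (to A); all others are ≤ 7.
With {B, F} the worst case is 7.
With {C, F} the worst case is 7.
No size-2 selection achieves below 7.

7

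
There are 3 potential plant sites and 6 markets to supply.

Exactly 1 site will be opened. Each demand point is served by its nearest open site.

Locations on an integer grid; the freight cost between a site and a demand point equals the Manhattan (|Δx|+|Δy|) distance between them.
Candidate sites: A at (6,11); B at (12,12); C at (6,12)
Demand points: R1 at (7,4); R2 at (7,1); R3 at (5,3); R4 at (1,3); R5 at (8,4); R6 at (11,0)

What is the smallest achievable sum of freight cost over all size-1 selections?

Open {A}.
  R1→A 8, R2→A 11, R3→A 9, R4→A 13, R5→A 9, R6→A 16  ⇒ total 66.
Compare {C}: total 72.
Compare {B}: total 90.

66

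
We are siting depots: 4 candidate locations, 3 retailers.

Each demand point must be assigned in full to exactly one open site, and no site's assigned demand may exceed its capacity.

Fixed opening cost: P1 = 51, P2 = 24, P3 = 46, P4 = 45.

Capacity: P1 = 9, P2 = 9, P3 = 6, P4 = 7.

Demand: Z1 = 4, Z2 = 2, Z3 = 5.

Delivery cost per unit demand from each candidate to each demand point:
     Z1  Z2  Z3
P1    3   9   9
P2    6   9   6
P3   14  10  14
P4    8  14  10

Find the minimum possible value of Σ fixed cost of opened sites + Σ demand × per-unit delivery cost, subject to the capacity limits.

Open {P1, P2}; cheapest assignment that respects the capacities:
  P1 (cap 9, load 6): Z1, Z2 — cost 4×3 + 2×9 = 30
  P2 (cap 9, load 5): Z3 — cost 5×6 = 30
  Shipping 60, fixed 75 → total 135.
  Any other capacity-feasible assignment to {P1, P2} ships for at least 60.
Compare {P2, P3}: its best feasible assignment gives total 144.
Compare {P2, P4}: its best feasible assignment gives total 149.
Every other set of open sites that can feasibly serve all demand totals ≥ 144 even under its best assignment. Minimum: 135.

135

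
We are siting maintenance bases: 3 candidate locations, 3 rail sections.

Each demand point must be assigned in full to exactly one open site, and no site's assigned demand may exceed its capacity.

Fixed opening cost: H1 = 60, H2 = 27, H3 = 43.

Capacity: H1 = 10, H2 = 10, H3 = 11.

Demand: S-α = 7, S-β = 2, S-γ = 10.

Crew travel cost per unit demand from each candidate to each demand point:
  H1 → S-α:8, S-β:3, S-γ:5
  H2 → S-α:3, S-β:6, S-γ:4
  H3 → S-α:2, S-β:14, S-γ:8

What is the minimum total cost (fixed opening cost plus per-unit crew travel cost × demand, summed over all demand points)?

152

Open {H2, H3}; cheapest assignment that respects the capacities:
  H2 (cap 10, load 10): S-γ — cost 10×4 = 40
  H3 (cap 11, load 9): S-α, S-β — cost 7×2 + 2×14 = 42
  Shipping 82, fixed 70 → total 152.
  Any other capacity-feasible assignment to {H2, H3} ships for at least 82.
Compare {H1, H2}: its best feasible assignment gives total 170.
Compare {H1, H2, H3}: its best feasible assignment gives total 190.
Every other set of open sites that can feasibly serve all demand totals ≥ 170 even under its best assignment. Minimum: 152.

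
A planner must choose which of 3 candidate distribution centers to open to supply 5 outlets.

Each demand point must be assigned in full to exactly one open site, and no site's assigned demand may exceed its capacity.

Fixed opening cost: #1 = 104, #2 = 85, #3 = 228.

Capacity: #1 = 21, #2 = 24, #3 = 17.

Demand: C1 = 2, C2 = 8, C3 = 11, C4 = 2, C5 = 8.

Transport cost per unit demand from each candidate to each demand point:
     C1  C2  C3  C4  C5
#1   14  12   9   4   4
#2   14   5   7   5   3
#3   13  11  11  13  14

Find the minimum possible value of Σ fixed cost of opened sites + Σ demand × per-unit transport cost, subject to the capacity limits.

374

Open {#1, #2}; cheapest assignment that respects the capacities:
  #1 (cap 21, load 12): C1, C4, C5 — cost 2×14 + 2×4 + 8×4 = 68
  #2 (cap 24, load 19): C2, C3 — cost 8×5 + 11×7 = 117
  Shipping 185, fixed 189 → total 374.
  Any other capacity-feasible assignment to {#1, #2} ships for at least 185.
Compare {#2, #3}: its best feasible assignment gives total 534.
Compare {#1, #3}: its best feasible assignment gives total 585.
Every other set of open sites that can feasibly serve all demand totals ≥ 534 even under its best assignment. Minimum: 374.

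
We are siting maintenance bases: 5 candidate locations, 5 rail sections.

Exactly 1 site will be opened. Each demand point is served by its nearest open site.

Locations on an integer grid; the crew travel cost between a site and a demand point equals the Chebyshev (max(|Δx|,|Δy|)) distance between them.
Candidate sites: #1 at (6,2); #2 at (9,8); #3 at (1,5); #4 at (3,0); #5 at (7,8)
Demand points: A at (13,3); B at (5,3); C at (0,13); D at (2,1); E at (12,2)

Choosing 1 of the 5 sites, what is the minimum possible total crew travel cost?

Open {#1}.
  A→#1 7, B→#1 1, C→#1 11, D→#1 4, E→#1 6  ⇒ total 29.
Compare {#5}: total 31.
Compare {#2}: total 32.
No size-1 selection does better; minimum is 29.

29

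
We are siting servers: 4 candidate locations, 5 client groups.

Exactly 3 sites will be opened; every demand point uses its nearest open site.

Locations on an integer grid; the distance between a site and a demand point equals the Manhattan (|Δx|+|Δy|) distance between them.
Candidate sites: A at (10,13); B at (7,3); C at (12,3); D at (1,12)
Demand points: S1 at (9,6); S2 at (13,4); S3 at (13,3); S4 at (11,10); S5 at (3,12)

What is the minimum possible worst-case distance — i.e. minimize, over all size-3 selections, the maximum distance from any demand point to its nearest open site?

Open {A, C, D}.
  Farthest demand point is S1 at distance 6 (to C); all others are ≤ 6.
With {A, B, D} the worst case is 7.
With {A, B, C} the worst case is 8.
No size-3 selection achieves below 6.

6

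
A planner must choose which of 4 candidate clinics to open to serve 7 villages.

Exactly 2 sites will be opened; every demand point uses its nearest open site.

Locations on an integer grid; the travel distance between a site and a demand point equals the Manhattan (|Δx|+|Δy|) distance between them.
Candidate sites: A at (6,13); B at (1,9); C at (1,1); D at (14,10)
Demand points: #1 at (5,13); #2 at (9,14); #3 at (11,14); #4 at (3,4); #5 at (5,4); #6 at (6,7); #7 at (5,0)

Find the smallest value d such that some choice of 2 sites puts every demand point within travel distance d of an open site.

7

Open {A, C}.
  Farthest demand point is #5 at travel distance 7 (to C); all others are ≤ 7.
With {C, D} the worst case is 12.
With {A, B} the worst case is 13.
No size-2 selection achieves below 7.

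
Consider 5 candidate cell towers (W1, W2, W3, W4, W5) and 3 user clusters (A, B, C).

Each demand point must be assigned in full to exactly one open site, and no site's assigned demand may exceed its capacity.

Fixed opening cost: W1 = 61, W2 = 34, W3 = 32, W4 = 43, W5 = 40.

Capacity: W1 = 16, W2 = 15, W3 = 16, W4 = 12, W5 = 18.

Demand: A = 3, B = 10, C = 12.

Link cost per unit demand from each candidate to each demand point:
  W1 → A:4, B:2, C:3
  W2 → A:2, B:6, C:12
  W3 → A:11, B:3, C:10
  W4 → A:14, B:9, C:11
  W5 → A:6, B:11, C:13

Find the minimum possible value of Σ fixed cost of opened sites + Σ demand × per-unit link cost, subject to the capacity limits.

Open {W1, W3}; cheapest assignment that respects the capacities:
  W1 (cap 16, load 15): A, C — cost 3×4 + 12×3 = 48
  W3 (cap 16, load 10): B — cost 10×3 = 30
  Shipping 78, fixed 93 → total 171.
  Any other capacity-feasible assignment to {W1, W3} ships for at least 78.
Compare {W1, W2}: its best feasible assignment gives total 197.
Compare {W1, W2, W3}: its best feasible assignment gives total 199.
Every other set of open sites that can feasibly serve all demand totals ≥ 197 even under its best assignment. Minimum: 171.

171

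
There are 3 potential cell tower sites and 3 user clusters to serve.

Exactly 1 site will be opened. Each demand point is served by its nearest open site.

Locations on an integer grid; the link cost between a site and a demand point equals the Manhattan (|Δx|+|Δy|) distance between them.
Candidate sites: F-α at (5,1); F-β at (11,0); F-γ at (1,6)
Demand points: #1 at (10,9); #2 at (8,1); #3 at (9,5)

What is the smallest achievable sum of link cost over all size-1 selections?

Open {F-β}.
  #1→F-β 10, #2→F-β 4, #3→F-β 7  ⇒ total 21.
Compare {F-α}: total 24.
Compare {F-γ}: total 33.

21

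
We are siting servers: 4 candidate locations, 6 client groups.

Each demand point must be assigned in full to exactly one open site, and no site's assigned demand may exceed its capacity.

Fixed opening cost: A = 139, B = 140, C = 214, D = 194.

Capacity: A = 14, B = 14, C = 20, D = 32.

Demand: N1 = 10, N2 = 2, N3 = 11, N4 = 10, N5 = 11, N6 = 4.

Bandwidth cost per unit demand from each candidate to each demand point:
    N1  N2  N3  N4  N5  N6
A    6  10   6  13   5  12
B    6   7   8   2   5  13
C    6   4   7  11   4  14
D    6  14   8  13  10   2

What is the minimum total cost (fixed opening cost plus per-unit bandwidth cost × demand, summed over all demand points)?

Open {A, B, D}; cheapest assignment that respects the capacities:
  A (cap 14, load 11): N5 — cost 11×5 = 55
  B (cap 14, load 12): N2, N4 — cost 2×7 + 10×2 = 34
  D (cap 32, load 25): N1, N3, N6 — cost 10×6 + 11×8 + 4×2 = 156
  Shipping 245, fixed 473 → total 718.
  Any other capacity-feasible assignment to {A, B, D} ships for at least 245.
Compare {B, C, D}: its best feasible assignment gives total 776.
Compare {C, D}: its best feasible assignment gives total 794.
Every other set of open sites that can feasibly serve all demand totals ≥ 776 even under its best assignment. Minimum: 718.

718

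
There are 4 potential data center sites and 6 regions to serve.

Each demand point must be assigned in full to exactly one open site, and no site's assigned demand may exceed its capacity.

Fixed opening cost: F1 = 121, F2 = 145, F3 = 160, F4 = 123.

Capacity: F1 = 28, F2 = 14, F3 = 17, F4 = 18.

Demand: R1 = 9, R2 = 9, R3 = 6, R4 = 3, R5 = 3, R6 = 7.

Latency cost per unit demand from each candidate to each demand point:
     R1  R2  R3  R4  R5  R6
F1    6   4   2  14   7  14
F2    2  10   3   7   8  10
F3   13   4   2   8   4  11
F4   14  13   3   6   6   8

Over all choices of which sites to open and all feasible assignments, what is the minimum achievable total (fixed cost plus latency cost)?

Open {F1, F4}; cheapest assignment that respects the capacities:
  F1 (cap 28, load 24): R1, R2, R3 — cost 9×6 + 9×4 + 6×2 = 102
  F4 (cap 18, load 13): R4, R5, R6 — cost 3×6 + 3×6 + 7×8 = 92
  Shipping 194, fixed 244 → total 438.
  Any other capacity-feasible assignment to {F1, F4} ships for at least 194.
Compare {F1, F2}: its best feasible assignment gives total 472.
Compare {F1, F3}: its best feasible assignment gives total 496.
Every other set of open sites that can feasibly serve all demand totals ≥ 472 even under its best assignment. Minimum: 438.

438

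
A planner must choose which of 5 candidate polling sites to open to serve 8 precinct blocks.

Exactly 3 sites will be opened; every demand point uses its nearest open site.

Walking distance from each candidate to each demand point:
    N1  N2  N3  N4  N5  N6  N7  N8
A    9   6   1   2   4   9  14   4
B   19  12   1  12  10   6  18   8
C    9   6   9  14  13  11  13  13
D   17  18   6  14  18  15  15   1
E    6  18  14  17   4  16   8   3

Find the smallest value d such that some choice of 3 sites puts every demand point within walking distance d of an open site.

Open {A, B, E}.
  Farthest demand point is N7 at walking distance 8 (to E); all others are ≤ 8.
With {A, C, E} the worst case is 9.
With {A, D, E} the worst case is 9.
No size-3 selection achieves below 8.

8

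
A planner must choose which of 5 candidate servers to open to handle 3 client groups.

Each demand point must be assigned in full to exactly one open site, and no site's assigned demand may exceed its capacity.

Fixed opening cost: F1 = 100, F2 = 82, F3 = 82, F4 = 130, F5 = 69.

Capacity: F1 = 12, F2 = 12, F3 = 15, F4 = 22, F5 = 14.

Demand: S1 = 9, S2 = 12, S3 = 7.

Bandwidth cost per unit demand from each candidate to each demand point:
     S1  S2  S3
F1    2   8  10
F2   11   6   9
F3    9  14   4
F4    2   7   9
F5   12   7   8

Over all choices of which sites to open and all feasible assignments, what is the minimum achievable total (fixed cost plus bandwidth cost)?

342

Open {F3, F4}; cheapest assignment that respects the capacities:
  F3 (cap 15, load 7): S3 — cost 7×4 = 28
  F4 (cap 22, load 21): S1, S2 — cost 9×2 + 12×7 = 102
  Shipping 130, fixed 212 → total 342.
  Any other capacity-feasible assignment to {F3, F4} ships for at least 130.
Compare {F4, F5}: its best feasible assignment gives total 357.
Compare {F2, F4}: its best feasible assignment gives total 365.
Every other set of open sites that can feasibly serve all demand totals ≥ 357 even under its best assignment. Minimum: 342.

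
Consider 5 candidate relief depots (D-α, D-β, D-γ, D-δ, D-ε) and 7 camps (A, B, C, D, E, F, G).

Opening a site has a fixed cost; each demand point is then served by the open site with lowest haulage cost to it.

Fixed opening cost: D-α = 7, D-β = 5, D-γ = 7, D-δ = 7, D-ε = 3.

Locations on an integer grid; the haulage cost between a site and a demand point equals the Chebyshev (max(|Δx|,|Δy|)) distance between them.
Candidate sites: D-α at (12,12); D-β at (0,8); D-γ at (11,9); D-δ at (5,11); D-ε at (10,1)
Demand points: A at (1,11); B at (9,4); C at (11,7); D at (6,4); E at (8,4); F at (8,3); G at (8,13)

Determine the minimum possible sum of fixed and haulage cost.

35

Open {D-δ, D-ε}: assign each demand point to its cheapest open site.
  A→D-δ 4, B→D-ε 3, C→D-δ 6, D→D-ε 4, E→D-ε 3, F→D-ε 2, G→D-δ 3
  haulage cost 25, fixed 10 → total 35.
Compare {D-β, D-γ, D-ε}: haulage cost 21 + fixed 15 = 36.
Compare {D-β, D-ε}: haulage cost 29 + fixed 8 = 37.
Compare {D-γ, D-ε}: haulage cost 28 + fixed 10 = 38.
All other subsets cost ≥ 36. Minimum total cost: 35.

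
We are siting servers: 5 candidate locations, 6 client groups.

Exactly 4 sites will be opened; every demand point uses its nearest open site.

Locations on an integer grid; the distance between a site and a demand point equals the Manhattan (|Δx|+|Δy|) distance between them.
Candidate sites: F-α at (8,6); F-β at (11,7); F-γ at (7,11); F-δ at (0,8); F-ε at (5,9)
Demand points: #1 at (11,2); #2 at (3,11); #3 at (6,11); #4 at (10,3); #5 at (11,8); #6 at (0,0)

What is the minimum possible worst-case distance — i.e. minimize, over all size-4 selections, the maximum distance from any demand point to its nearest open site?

Open {F-α, F-β, F-γ, F-δ}.
  Farthest demand point is #6 at distance 8 (to F-δ); all others are ≤ 8.
With {F-α, F-β, F-δ, F-ε} the worst case is 8.
With {F-α, F-γ, F-δ, F-ε} the worst case is 8.
No size-4 selection achieves below 8.

8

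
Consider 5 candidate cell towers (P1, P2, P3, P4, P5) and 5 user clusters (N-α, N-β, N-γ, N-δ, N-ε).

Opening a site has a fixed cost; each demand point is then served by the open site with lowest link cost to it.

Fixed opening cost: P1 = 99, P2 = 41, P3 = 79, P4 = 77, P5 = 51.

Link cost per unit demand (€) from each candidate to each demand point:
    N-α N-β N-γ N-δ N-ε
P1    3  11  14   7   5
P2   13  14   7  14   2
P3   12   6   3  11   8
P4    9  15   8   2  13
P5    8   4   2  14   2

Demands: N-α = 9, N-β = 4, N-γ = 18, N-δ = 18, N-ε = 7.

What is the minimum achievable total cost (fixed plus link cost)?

Open {P4, P5}: assign each demand point to its cheapest open site.
  N-α→P5 9×8=72, N-β→P5 4×4=16, N-γ→P5 18×2=36, N-δ→P4 18×2=36, N-ε→P5 7×2=14
  link cost 174, fixed 128 → total 302.
Compare {P2, P4, P5}: link cost 174 + fixed 169 = 343.
Compare {P1, P4, P5}: link cost 129 + fixed 227 = 356.
Compare {P1, P5}: link cost 219 + fixed 150 = 369.
All other subsets cost ≥ 343. Minimum total cost: 302.

302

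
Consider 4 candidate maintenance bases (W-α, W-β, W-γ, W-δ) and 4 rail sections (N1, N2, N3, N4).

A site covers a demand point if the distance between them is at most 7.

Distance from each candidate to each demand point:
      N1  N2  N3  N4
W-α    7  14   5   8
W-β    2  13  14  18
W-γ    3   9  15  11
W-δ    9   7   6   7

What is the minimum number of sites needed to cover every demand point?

2

Coverage sets (demand points within 7 of each site):
  W-α: {N1, N3}
  W-β: {N1}
  W-γ: {N1}
  W-δ: {N2, N3, N4}
No single site covers all 4 demand points.
But {W-α, W-δ} covers everything, so the minimum is 2.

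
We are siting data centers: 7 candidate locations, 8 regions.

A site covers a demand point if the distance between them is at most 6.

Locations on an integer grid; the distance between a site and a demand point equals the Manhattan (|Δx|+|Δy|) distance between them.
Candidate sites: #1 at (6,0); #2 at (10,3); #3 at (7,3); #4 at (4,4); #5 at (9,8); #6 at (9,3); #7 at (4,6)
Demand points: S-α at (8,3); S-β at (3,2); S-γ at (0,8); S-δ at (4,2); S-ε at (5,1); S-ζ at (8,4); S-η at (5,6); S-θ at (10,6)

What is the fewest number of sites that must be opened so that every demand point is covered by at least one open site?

Coverage sets (demand points within 6 of each site):
  #1: {S-α, S-β, S-δ, S-ε, S-ζ}
  #2: {S-α, S-ζ, S-θ}
  #3: {S-α, S-β, S-δ, S-ε, S-ζ, S-η, S-θ}
  #4: {S-α, S-β, S-δ, S-ε, S-ζ, S-η}
  #5: {S-α, S-ζ, S-η, S-θ}
  #6: {S-α, S-δ, S-ε, S-ζ, S-θ}
  #7: {S-β, S-γ, S-δ, S-ε, S-ζ, S-η, S-θ}
No single site covers all 8 demand points.
But {#1, #7} covers everything, so the minimum is 2.

2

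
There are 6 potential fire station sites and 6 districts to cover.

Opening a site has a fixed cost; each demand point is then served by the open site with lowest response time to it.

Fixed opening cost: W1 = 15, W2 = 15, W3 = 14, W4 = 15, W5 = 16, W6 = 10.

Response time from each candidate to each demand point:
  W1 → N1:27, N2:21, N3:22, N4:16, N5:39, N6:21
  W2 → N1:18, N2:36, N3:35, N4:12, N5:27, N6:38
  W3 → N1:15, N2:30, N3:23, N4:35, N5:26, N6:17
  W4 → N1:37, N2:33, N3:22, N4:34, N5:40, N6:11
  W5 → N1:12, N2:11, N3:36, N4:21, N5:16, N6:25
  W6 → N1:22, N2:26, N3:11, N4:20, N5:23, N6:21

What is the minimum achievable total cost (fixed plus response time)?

117

Open {W5, W6}: assign each demand point to its cheapest open site.
  N1→W5 12, N2→W5 11, N3→W6 11, N4→W6 20, N5→W5 16, N6→W6 21
  response time 91, fixed 26 → total 117.
Compare {W4, W5, W6}: response time 81 + fixed 41 = 122.
Compare {W4, W5}: response time 93 + fixed 31 = 124.
Compare {W2, W5, W6}: response time 83 + fixed 41 = 124.
All other subsets cost ≥ 122. Minimum total cost: 117.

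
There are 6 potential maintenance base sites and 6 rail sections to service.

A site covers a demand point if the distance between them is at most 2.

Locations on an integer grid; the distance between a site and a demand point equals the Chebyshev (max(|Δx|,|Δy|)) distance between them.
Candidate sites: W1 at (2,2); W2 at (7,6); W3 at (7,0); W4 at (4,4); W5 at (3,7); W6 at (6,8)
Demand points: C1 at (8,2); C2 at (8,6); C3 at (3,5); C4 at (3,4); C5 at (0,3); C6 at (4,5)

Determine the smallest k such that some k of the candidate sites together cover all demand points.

4

Coverage sets (demand points within 2 of each site):
  W1: {C4, C5}
  W2: {C2}
  W3: {C1}
  W4: {C3, C4, C6}
  W5: {C3, C6}
  W6: {C2}
No 3 sites suffice: every size-3 union leaves at least one demand point uncovered.
But {W1, W2, W3, W4} covers everything, so the minimum is 4.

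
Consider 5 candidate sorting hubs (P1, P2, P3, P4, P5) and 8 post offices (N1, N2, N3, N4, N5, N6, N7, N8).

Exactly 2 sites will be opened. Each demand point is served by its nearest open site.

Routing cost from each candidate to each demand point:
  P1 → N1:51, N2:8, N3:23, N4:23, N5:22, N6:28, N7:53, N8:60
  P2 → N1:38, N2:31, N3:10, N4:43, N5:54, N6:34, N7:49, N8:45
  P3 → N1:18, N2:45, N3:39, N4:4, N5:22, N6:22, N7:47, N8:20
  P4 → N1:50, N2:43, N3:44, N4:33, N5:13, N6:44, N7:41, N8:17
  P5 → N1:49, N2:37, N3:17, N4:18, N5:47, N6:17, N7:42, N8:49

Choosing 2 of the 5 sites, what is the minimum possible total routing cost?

Open {P1, P3}.
  N1→P3 18, N2→P1 8, N3→P1 23, N4→P3 4, N5→P1 22, N6→P3 22, N7→P3 47, N8→P3 20  ⇒ total 164.
Compare {P2, P3}: total 174.
Compare {P3, P5}: total 177.
No size-2 selection does better; minimum is 164.

164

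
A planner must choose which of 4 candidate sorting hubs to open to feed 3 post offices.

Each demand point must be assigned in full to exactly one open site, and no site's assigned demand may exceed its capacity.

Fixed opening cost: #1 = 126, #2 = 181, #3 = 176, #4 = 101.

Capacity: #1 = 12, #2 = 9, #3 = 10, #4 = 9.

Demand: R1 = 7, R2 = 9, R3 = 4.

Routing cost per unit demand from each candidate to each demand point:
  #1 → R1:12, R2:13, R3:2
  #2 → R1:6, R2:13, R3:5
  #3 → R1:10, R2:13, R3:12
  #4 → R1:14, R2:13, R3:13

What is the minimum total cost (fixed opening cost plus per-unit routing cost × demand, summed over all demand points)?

Open {#1, #4}; cheapest assignment that respects the capacities:
  #1 (cap 12, load 11): R1, R3 — cost 7×12 + 4×2 = 92
  #4 (cap 9, load 9): R2 — cost 9×13 = 117
  Shipping 209, fixed 227 → total 436.
  Any other capacity-feasible assignment to {#1, #4} ships for at least 209.
Compare {#1, #3}: its best feasible assignment gives total 511.
Compare {#1, #2}: its best feasible assignment gives total 516.
Every other set of open sites that can feasibly serve all demand totals ≥ 511 even under its best assignment. Minimum: 436.

436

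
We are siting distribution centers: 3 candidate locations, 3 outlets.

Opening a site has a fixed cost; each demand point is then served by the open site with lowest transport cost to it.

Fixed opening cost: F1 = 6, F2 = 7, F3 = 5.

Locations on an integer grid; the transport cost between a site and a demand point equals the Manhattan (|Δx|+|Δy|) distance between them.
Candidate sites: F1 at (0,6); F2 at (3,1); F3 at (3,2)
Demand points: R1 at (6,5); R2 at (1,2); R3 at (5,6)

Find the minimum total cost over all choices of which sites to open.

19

Open {F3}: assign each demand point to its cheapest open site.
  R1→F3 6, R2→F3 2, R3→F3 6
  transport cost 14, fixed 5 → total 19.
Compare {F1}: transport cost 17 + fixed 6 = 23.
Compare {F2}: transport cost 17 + fixed 7 = 24.
Compare {F1, F3}: transport cost 13 + fixed 11 = 24.
All other subsets cost ≥ 23. Minimum total cost: 19.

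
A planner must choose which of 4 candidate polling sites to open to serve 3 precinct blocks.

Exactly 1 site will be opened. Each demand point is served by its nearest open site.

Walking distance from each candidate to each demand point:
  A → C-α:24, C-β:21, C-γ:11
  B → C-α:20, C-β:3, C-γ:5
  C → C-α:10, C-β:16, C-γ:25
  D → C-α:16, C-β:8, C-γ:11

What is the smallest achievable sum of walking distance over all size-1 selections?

Open {B}.
  C-α→B 20, C-β→B 3, C-γ→B 5  ⇒ total 28.
Compare {D}: total 35.
Compare {C}: total 51.
No size-1 selection does better; minimum is 28.

28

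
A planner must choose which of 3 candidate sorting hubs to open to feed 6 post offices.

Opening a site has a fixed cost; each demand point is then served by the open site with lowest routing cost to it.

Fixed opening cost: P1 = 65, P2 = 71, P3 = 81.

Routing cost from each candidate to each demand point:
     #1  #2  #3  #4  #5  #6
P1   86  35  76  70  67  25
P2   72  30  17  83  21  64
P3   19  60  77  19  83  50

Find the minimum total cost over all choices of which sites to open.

308

Open {P2, P3}: assign each demand point to its cheapest open site.
  #1→P3 19, #2→P2 30, #3→P2 17, #4→P3 19, #5→P2 21, #6→P3 50
  routing cost 156, fixed 152 → total 308.
Compare {P1, P2, P3}: routing cost 131 + fixed 217 = 348.
Compare {P2}: routing cost 287 + fixed 71 = 358.
Compare {P1, P2}: routing cost 235 + fixed 136 = 371.
All other subsets cost ≥ 348. Minimum total cost: 308.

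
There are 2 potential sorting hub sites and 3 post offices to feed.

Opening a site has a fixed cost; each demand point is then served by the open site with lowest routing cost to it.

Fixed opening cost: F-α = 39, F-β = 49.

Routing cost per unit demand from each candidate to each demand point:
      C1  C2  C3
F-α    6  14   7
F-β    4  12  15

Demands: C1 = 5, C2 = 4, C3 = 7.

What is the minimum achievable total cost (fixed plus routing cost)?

Open {F-α}: assign each demand point to its cheapest open site.
  C1→F-α 5×6=30, C2→F-α 4×14=56, C3→F-α 7×7=49
  routing cost 135, fixed 39 → total 174.
Compare {F-α, F-β}: routing cost 117 + fixed 88 = 205.
Compare {F-β}: routing cost 173 + fixed 49 = 222.

174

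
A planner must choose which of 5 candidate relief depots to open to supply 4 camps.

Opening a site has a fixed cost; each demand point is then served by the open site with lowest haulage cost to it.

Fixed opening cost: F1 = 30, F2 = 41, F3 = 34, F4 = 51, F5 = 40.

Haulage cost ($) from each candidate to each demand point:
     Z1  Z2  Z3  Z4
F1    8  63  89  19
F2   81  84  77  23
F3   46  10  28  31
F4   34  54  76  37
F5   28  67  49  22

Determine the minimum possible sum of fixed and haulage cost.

129

Open {F1, F3}: assign each demand point to its cheapest open site.
  Z1→F1 8, Z2→F3 10, Z3→F3 28, Z4→F1 19
  haulage cost 65, fixed 64 → total 129.
Compare {F3}: haulage cost 115 + fixed 34 = 149.
Compare {F3, F5}: haulage cost 88 + fixed 74 = 162.
Compare {F1, F3, F5}: haulage cost 65 + fixed 104 = 169.
All other subsets cost ≥ 149. Minimum total cost: 129.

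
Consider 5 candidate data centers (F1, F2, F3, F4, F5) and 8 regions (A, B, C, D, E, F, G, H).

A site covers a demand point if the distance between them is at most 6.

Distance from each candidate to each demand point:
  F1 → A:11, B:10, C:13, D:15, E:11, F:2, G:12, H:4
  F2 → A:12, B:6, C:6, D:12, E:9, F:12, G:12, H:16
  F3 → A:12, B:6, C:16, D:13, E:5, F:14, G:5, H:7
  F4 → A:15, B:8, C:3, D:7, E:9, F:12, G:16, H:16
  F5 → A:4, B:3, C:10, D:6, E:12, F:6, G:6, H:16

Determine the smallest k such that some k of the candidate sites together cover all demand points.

4

Coverage sets (demand points within 6 of each site):
  F1: {F, H}
  F2: {B, C}
  F3: {B, E, G}
  F4: {C}
  F5: {A, B, D, F, G}
No 3 sites suffice: every size-3 union leaves at least one demand point uncovered.
But {F1, F2, F3, F5} covers everything, so the minimum is 4.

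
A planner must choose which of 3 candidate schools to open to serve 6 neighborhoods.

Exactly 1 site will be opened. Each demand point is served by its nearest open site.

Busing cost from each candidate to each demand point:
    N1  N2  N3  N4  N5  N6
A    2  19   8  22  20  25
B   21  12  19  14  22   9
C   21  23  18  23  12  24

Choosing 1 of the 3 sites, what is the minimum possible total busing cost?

Open {A}.
  N1→A 2, N2→A 19, N3→A 8, N4→A 22, N5→A 20, N6→A 25  ⇒ total 96.
Compare {B}: total 97.
Compare {C}: total 121.

96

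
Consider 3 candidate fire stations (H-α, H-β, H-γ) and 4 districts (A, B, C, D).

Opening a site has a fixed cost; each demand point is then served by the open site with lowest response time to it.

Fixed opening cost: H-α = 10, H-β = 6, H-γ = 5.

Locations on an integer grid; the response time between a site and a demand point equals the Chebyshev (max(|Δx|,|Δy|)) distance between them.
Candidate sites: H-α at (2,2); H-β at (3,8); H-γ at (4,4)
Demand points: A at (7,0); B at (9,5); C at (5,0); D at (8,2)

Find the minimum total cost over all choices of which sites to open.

22

Open {H-γ}: assign each demand point to its cheapest open site.
  A→H-γ 4, B→H-γ 5, C→H-γ 4, D→H-γ 4
  response time 17, fixed 5 → total 22.
Compare {H-β, H-γ}: response time 17 + fixed 11 = 28.
Compare {H-α}: response time 21 + fixed 10 = 31.
Compare {H-α, H-γ}: response time 16 + fixed 15 = 31.
All other subsets cost ≥ 28. Minimum total cost: 22.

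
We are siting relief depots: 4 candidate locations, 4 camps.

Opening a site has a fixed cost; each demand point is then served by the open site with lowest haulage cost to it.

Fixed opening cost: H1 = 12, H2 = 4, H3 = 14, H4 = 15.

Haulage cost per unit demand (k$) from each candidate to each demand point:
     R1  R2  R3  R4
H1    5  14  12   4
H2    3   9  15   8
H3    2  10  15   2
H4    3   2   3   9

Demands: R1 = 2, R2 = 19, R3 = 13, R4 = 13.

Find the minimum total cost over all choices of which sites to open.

Open {H3, H4}: assign each demand point to its cheapest open site.
  R1→H3 2×2=4, R2→H4 19×2=38, R3→H4 13×3=39, R4→H3 13×2=26
  haulage cost 107, fixed 29 → total 136.
Compare {H2, H3, H4}: haulage cost 107 + fixed 33 = 140.
Compare {H1, H3, H4}: haulage cost 107 + fixed 41 = 148.
Compare {H1, H2, H3, H4}: haulage cost 107 + fixed 45 = 152.
All other subsets cost ≥ 140. Minimum total cost: 136.

136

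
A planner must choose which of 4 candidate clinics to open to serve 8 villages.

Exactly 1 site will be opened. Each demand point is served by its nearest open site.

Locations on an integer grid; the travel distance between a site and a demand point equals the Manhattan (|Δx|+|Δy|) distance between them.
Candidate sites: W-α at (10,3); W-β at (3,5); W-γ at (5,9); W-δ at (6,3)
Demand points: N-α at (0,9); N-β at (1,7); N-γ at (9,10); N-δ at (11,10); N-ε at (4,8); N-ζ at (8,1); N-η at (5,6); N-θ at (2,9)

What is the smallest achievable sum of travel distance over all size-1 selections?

Open {W-γ}.
  N-α→W-γ 5, N-β→W-γ 6, N-γ→W-γ 5, N-δ→W-γ 7, N-ε→W-γ 2, N-ζ→W-γ 11, N-η→W-γ 3, N-θ→W-γ 3  ⇒ total 42.
Compare {W-β}: total 56.
Compare {W-δ}: total 68.
No size-1 selection does better; minimum is 42.

42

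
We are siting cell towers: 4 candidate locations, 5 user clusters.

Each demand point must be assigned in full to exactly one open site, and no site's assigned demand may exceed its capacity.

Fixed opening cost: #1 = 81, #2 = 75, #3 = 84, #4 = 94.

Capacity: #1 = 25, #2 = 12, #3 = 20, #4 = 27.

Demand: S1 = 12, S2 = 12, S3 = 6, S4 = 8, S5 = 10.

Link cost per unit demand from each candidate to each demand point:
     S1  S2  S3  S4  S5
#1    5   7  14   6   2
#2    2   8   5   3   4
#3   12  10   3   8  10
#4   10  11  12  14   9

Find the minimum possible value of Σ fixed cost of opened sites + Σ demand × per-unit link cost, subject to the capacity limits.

450

Open {#1, #2, #3}; cheapest assignment that respects the capacities:
  #1 (cap 25, load 22): S2, S5 — cost 12×7 + 10×2 = 104
  #2 (cap 12, load 12): S1 — cost 12×2 = 24
  #3 (cap 20, load 14): S3, S4 — cost 6×3 + 8×8 = 82
  Shipping 210, fixed 240 → total 450.
  Any other capacity-feasible assignment to {#1, #2, #3} ships for at least 210.
Compare {#1, #2, #3, #4}: its best feasible assignment gives total 544.
Compare {#1, #2, #4}: its best feasible assignment gives total 546.
Every other set of open sites that can feasibly serve all demand totals ≥ 544 even under its best assignment. Minimum: 450.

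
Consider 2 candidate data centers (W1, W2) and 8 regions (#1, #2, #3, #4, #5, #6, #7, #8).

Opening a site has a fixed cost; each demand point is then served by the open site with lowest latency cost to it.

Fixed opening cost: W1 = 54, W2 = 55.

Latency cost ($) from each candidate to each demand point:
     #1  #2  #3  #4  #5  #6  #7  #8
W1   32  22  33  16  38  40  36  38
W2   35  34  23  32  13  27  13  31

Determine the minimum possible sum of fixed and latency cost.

263

Open {W2}: assign each demand point to its cheapest open site.
  #1→W2 35, #2→W2 34, #3→W2 23, #4→W2 32, #5→W2 13, #6→W2 27, #7→W2 13, #8→W2 31
  latency cost 208, fixed 55 → total 263.
Compare {W1, W2}: latency cost 177 + fixed 109 = 286.
Compare {W1}: latency cost 255 + fixed 54 = 309.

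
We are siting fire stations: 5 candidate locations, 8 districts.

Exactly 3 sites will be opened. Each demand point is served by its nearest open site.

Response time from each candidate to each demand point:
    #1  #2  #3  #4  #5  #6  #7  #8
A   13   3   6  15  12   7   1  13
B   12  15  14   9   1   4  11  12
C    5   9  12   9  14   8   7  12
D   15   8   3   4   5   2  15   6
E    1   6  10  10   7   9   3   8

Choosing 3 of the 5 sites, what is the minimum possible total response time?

25

Open {A, D, E}.
  #1→E 1, #2→A 3, #3→D 3, #4→D 4, #5→D 5, #6→D 2, #7→A 1, #8→D 6  ⇒ total 25.
Compare {B, D, E}: total 26.
Compare {A, C, D}: total 29.
No size-3 selection does better; minimum is 25.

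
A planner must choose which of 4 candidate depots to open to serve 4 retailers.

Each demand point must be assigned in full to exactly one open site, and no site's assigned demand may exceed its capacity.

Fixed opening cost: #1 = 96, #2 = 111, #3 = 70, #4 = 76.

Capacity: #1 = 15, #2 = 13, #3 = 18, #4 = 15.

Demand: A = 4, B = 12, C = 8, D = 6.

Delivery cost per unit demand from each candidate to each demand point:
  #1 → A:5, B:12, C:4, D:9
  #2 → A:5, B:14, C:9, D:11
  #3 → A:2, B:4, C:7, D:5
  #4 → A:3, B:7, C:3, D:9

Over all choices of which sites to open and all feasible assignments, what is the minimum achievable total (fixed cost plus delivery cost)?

Open {#3, #4}; cheapest assignment that respects the capacities:
  #3 (cap 18, load 18): B, D — cost 12×4 + 6×5 = 78
  #4 (cap 15, load 12): A, C — cost 4×3 + 8×3 = 36
  Shipping 114, fixed 146 → total 260.
  Any other capacity-feasible assignment to {#3, #4} ships for at least 114.
Compare {#1, #3}: its best feasible assignment gives total 296.
Compare {#2, #3}: its best feasible assignment gives total 351.
Every other set of open sites that can feasibly serve all demand totals ≥ 296 even under its best assignment. Minimum: 260.

260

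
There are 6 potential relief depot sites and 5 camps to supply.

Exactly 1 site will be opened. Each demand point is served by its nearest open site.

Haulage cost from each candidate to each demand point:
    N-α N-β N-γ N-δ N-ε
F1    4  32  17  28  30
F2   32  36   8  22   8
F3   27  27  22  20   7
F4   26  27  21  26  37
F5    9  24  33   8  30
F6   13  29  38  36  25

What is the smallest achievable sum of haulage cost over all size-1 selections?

Open {F3}.
  N-α→F3 27, N-β→F3 27, N-γ→F3 22, N-δ→F3 20, N-ε→F3 7  ⇒ total 103.
Compare {F5}: total 104.
Compare {F2}: total 106.
No size-1 selection does better; minimum is 103.

103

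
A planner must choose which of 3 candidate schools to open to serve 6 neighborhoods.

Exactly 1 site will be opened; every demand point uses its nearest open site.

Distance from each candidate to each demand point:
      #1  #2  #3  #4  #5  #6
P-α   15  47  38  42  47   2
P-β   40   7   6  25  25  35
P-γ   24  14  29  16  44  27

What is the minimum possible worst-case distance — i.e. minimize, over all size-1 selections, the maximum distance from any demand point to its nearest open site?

40

Open {P-β}.
  Farthest demand point is #1 at distance 40 (to P-β); all others are ≤ 40.
With {P-γ} the worst case is 44.
With {P-α} the worst case is 47.
No size-1 selection achieves below 40.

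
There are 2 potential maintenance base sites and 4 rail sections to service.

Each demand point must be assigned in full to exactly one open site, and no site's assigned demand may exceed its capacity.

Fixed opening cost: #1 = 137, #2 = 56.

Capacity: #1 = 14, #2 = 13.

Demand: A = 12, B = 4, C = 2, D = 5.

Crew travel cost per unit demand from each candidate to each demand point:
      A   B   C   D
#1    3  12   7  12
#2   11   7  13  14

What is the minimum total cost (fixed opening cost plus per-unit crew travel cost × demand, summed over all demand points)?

341

Open {#1, #2}; cheapest assignment that respects the capacities:
  #1 (cap 14, load 14): A, C — cost 12×3 + 2×7 = 50
  #2 (cap 13, load 9): B, D — cost 4×7 + 5×14 = 98
  Shipping 148, fixed 193 → total 341.
  Any other capacity-feasible assignment to {#1, #2} ships for at least 148.
Total demand is 23 and no other set of sites has combined capacity ≥ 23, so {#1, #2} is the only feasible choice of open sites. Minimum: 341.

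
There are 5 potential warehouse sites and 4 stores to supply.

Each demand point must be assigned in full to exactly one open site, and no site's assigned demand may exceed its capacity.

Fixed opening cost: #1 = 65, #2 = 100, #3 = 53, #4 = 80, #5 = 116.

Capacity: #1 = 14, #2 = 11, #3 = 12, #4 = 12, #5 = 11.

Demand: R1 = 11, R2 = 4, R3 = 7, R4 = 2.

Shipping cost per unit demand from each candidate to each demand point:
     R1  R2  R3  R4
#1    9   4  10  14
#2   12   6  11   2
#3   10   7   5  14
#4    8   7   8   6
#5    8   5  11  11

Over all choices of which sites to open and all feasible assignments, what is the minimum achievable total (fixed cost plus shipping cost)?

308

Open {#1, #3}; cheapest assignment that respects the capacities:
  #1 (cap 14, load 13): R1, R4 — cost 11×9 + 2×14 = 127
  #3 (cap 12, load 11): R2, R3 — cost 4×7 + 7×5 = 63
  Shipping 190, fixed 118 → total 308.
  Any other capacity-feasible assignment to {#1, #3} ships for at least 190.
Compare {#1, #4}: its best feasible assignment gives total 347.
Compare {#1, #3, #4}: its best feasible assignment gives total 365.
Every other set of open sites that can feasibly serve all demand totals ≥ 347 even under its best assignment. Minimum: 308.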